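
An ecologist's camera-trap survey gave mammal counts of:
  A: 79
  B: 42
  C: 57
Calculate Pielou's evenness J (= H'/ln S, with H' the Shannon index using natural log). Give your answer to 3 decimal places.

0.970

Total N = 79+42+57 = 178, so the proportions are 0.44382, 0.23596, 0.32022 (working shown to 5 dp, full precision carried).
H' = −Σ pᵢ ln pᵢ = −((-0.36053) + (-0.34075) + (-0.36465)) = 1.06593.
With S = 3 species, ln S = 1.09861, so J = 1.06593/1.09861 = 0.97025, i.e. 0.970 to 3 decimal places.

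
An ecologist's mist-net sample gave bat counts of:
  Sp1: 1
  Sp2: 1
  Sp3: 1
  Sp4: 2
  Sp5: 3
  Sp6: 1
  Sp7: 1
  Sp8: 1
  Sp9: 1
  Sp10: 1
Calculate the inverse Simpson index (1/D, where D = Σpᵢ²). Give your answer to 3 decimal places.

8.048

Total N = 1+1+1+2+3+1+1+1+1+1 = 13, so the proportions are 0.0769231, 0.0769231, 0.0769231, 0.1538462, 0.2307692, 0.0769231, 0.0769231, 0.0769231, 0.0769231, 0.0769231 (working shown to 7 dp, full precision carried).
D = 0.0769231² + 0.0769231² + 0.0769231² + 0.1538462² + 0.2307692² + 0.0769231² + 0.0769231² + 0.0769231² + 0.0769231² + 0.0769231² = 0.0059172 + 0.0059172 + 0.0059172 + 0.0236686 + 0.0532544 + 0.0059172 + 0.0059172 + 0.0059172 + 0.0059172 + 0.0059172 = 0.1242604.
So 1/D = 8.04762, i.e. 8.048 to 3 decimal places.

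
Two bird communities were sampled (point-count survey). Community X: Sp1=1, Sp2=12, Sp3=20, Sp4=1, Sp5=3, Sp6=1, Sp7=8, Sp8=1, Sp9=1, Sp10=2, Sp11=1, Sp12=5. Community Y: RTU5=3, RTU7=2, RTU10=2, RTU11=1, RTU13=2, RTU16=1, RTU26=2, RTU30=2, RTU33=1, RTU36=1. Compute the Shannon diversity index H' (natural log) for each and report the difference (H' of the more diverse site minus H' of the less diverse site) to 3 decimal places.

Community X: N=56, proportions 0.017857, 0.214286, 0.357143, 0.017857, 0.053571, 0.017857, 0.142857, 0.017857, 0.017857, 0.035714, 0.017857, 0.089286, giving H' = 1.898595 (working shown to 6 dp, full precision carried).
Community Y: N=17, proportions 0.176471, 0.117647, 0.117647, 0.058824, 0.117647, 0.058824, 0.117647, 0.117647, 0.058824, 0.058824, giving H' = 2.231607.
Difference = |1.898595 − 2.231607| = 0.333012, i.e. 0.333 to 3 decimal places.

0.333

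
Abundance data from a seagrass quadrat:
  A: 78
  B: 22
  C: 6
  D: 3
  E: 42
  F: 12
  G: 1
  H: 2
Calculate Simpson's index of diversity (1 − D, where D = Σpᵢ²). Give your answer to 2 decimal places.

Total N = 78+22+6+3+42+12+1+2 = 166, so the proportions are 0.4699, 0.1325, 0.0361, 0.0181, 0.253, 0.0723, 0.006, 0.012 (working shown to 4 dp, full precision carried).
D = 0.4699² + 0.1325² + 0.0361² + 0.0181² + 0.253² + 0.0723² + 0.006² + 0.012² = 0.2208 + 0.0176 + 0.0013 + 0.0003 + 0.0640 + 0.0052 + 0.0000 + 0.0001 = 0.3094.
So 1 − D = 0.6906, i.e. 0.69 to 2 decimal places.

0.69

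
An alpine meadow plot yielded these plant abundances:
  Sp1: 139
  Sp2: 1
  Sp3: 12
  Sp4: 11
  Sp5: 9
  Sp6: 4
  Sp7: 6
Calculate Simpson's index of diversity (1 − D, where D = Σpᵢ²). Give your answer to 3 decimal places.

Total N = 139+1+12+11+9+4+6 = 182, so the proportions are 0.76374, 0.00549, 0.06593, 0.06044, 0.04945, 0.02198, 0.03297 (working shown to 5 dp, full precision carried).
D = 0.76374² + 0.00549² + 0.06593² + 0.06044² + 0.04945² + 0.02198² + 0.03297² = 0.58329 + 0.00003 + 0.00435 + 0.00365 + 0.00245 + 0.00048 + 0.00109 = 0.59534.
So 1 − D = 0.40466, i.e. 0.405 to 3 decimal places.

0.405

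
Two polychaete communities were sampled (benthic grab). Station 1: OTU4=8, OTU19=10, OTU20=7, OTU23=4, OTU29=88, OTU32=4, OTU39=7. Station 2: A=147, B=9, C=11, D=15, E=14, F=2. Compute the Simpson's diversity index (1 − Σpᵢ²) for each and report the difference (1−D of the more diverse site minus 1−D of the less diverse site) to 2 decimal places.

0.08

Station 1: N=128, proportions 0.0625, 0.0781, 0.0547, 0.0312, 0.6875, 0.0312, 0.0547, giving 1−D = 0.5094 (working shown to 4 dp, full precision carried).
Station 2: N=198, proportions 0.7424, 0.0455, 0.0556, 0.0758, 0.0707, 0.0101, giving 1−D = 0.4328.
Difference = |0.5094 − 0.4328| = 0.0766, i.e. 0.08 to 2 decimal places.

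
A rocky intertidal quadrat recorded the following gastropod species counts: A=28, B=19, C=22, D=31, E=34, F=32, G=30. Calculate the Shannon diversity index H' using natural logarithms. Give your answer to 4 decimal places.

Total N = 28+19+22+31+34+32+30 = 196, so the proportions are 0.142857, 0.096939, 0.112245, 0.158163, 0.173469, 0.163265, 0.153061 (working shown to 6 dp, full precision carried).
Each pᵢ ln pᵢ term: 0.142857×(-1.945910)=-0.277987, 0.096939×(-2.333676)=-0.226224, 0.112245×(-2.187072)=-0.245488, 0.158163×(-1.844127)=-0.291673, 0.173469×(-1.751754)=-0.303876, 0.163265×(-1.812379)=-0.295899, 0.153061×(-1.876917)=-0.287283.
Sum = -1.928429, so H' = 1.9284.

1.9284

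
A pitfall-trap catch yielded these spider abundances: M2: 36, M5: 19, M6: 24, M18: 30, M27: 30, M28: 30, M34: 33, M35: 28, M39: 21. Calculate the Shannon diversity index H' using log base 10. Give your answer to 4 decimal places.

Total N = 36+19+24+30+30+30+33+28+21 = 251, so the proportions are 0.143426, 0.075697, 0.095618, 0.119522, 0.119522, 0.119522, 0.131474, 0.111554, 0.083665 (working shown to 6 dp, full precision carried).
Each pᵢ log₁₀ pᵢ term: 0.143426×(-0.843371)=-0.120962, 0.075697×(-1.120920)=-0.084851, 0.095618×(-1.019462)=-0.097478, 0.119522×(-0.922552)=-0.110265, 0.119522×(-0.922552)=-0.110265, 0.119522×(-0.922552)=-0.110265, 0.131474×(-0.881160)=-0.115850, 0.111554×(-0.952516)=-0.106257, 0.083665×(-1.077454)=-0.090146.
Sum = -0.946338, so H' = 0.9463.

0.9463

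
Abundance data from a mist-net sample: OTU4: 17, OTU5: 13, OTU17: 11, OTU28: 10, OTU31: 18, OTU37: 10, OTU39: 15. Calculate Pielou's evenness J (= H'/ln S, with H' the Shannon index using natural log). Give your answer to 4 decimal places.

Total N = 17+13+11+10+18+10+15 = 94, so the proportions are 0.180851, 0.138298, 0.117021, 0.106383, 0.191489, 0.106383, 0.159574 (working shown to 6 dp, full precision carried).
H' = −Σ pᵢ ln pᵢ = −((-0.309270) + (-0.273601) + (-0.251057) + (-0.238373) + (-0.316517) + (-0.238373) + (-0.292858)) = 1.920050.
With S = 7 species, ln S = 1.945910, so J = 1.920050/1.945910 = 0.986711, i.e. 0.9867 to 4 decimal places.

0.9867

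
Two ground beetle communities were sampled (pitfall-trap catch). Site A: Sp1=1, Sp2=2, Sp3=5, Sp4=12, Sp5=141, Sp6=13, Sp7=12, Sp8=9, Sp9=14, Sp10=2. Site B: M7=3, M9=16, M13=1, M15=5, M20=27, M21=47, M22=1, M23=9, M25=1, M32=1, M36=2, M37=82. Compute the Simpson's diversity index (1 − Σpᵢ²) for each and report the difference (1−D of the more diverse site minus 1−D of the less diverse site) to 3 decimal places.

0.200

Site A: N=211, proportions 0.00474, 0.00948, 0.0237, 0.05687, 0.66825, 0.06161, 0.05687, 0.04265, 0.06635, 0.00948, giving 1−D = 0.53620 (working shown to 5 dp, full precision carried).
Site B: N=195, proportions 0.01538, 0.08205, 0.00513, 0.02564, 0.13846, 0.24103, 0.00513, 0.04615, 0.00513, 0.00513, 0.01026, 0.42051, giving 1−D = 0.73594.
Difference = |0.53620 − 0.73594| = 0.19974, i.e. 0.200 to 3 decimal places.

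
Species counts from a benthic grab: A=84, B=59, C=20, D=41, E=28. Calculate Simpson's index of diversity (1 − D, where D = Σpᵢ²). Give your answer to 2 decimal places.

0.75

Total N = 84+59+20+41+28 = 232, so the proportions are 0.3621, 0.2543, 0.0862, 0.1767, 0.1207 (working shown to 4 dp, full precision carried).
D = 0.3621² + 0.2543² + 0.0862² + 0.1767² + 0.1207² = 0.1311 + 0.0647 + 0.0074 + 0.0312 + 0.0146 = 0.2490.
So 1 − D = 0.7510, i.e. 0.75 to 2 decimal places.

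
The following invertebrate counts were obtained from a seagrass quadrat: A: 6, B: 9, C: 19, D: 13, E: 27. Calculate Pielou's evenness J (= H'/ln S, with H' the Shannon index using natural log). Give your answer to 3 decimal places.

Total N = 6+9+19+13+27 = 74, so the proportions are 0.08108, 0.12162, 0.25676, 0.17568, 0.36486 (working shown to 5 dp, full precision carried).
H' = −Σ pᵢ ln pᵢ = −((-0.20370) + (-0.25624) + (-0.34909) + (-0.30552) + (-0.36787)) = 1.48242.
With S = 5 species, ln S = 1.60944, so J = 1.48242/1.60944 = 0.92108, i.e. 0.921 to 3 decimal places.

0.921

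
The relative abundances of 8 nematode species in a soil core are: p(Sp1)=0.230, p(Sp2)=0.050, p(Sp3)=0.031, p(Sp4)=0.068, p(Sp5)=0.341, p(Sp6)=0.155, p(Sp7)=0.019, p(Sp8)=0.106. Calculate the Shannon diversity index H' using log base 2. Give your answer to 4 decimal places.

Each pᵢ log₂ pᵢ term (working shown to 6 dp, full precision carried): 0.23×(-2.120294)=-0.487668, 0.05×(-4.321928)=-0.216096, 0.031×(-5.011588)=-0.155359, 0.068×(-3.878321)=-0.263726, 0.341×(-1.552156)=-0.529285, 0.155×(-2.689660)=-0.416897, 0.019×(-5.717857)=-0.108639, 0.106×(-3.237864)=-0.343214.
Sum = -2.520885, so H' = 2.5209.

2.5209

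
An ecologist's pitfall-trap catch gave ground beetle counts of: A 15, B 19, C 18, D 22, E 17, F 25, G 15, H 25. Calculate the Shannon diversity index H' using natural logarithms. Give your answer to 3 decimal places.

2.061

Total N = 15+19+18+22+17+25+15+25 = 156, so the proportions are 0.09615, 0.12179, 0.11538, 0.14103, 0.10897, 0.16026, 0.09615, 0.16026 (working shown to 5 dp, full precision carried).
Each pᵢ ln pᵢ term: 0.09615×(-2.34181)=-0.22517, 0.12179×(-2.10542)=-0.25643, 0.11538×(-2.15948)=-0.24917, 0.14103×(-1.95881)=-0.27624, 0.10897×(-2.21664)=-0.24156, 0.16026×(-1.83098)=-0.29343, 0.09615×(-2.34181)=-0.22517, 0.16026×(-1.83098)=-0.29343.
Sum = -2.06060, so H' = 2.061.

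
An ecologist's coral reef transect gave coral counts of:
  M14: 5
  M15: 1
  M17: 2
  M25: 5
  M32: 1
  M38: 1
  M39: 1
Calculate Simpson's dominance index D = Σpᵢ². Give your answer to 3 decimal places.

Total N = 5+1+2+5+1+1+1 = 16, so the proportions are 0.3125, 0.0625, 0.125, 0.3125, 0.0625, 0.0625, 0.0625 (working shown to 5 dp, full precision carried).
D = 0.3125² + 0.0625² + 0.125² + 0.3125² + 0.0625² + 0.0625² + 0.0625² = 0.09766 + 0.00391 + 0.01562 + 0.09766 + 0.00391 + 0.00391 + 0.00391 = 0.22656.
To 3 decimal places, D = 0.227.

0.227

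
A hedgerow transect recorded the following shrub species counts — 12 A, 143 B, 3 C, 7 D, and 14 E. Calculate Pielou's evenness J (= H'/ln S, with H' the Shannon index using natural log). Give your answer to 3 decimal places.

0.469

Total N = 12+143+3+7+14 = 179, so the proportions are 0.06704, 0.79888, 0.01676, 0.03911, 0.07821 (working shown to 5 dp, full precision carried).
H' = −Σ pᵢ ln pᵢ = −((-0.18117) + (-0.17938) + (-0.06853) + (-0.12676) + (-0.19931)) = 0.75515.
With S = 5 species, ln S = 1.60944, so J = 0.75515/1.60944 = 0.46920, i.e. 0.469 to 3 decimal places.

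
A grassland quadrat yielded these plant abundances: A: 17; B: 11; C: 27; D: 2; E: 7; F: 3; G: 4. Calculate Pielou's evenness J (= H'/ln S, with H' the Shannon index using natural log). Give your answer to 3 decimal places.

Total N = 17+11+27+2+7+3+4 = 71, so the proportions are 0.23944, 0.15493, 0.38028, 0.02817, 0.09859, 0.04225, 0.05634 (working shown to 5 dp, full precision carried).
H' = −Σ pᵢ ln pᵢ = −((-0.34227) + (-0.28891) + (-0.36767) + (-0.10055) + (-0.22841) + (-0.13369) + (-0.16205)) = 1.62356.
With S = 7 species, ln S = 1.94591, so J = 1.62356/1.94591 = 0.83434, i.e. 0.834 to 3 decimal places.

0.834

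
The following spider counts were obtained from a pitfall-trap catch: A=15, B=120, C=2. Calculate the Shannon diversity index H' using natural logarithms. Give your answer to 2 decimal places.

0.42

Total N = 15+120+2 = 137, so the proportions are 0.1095, 0.8759, 0.0146 (working shown to 4 dp, full precision carried).
Each pᵢ ln pᵢ term: 0.1095×(-2.2119)=-0.2422, 0.8759×(-0.1325)=-0.1160, 0.0146×(-4.2268)=-0.0617.
Sum = -0.4199, so H' = 0.42.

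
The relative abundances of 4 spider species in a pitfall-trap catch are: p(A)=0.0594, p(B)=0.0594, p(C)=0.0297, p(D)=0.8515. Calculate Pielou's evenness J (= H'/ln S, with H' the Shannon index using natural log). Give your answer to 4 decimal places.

0.4160

H' = −Σ pᵢ ln pᵢ = −((-0.167714) + (-0.167714) + (-0.104443) + (-0.136884)) = 0.576754 (working shown to 6 dp, full precision carried).
With S = 4 species, ln S = 1.386294, so J = 0.576754/1.386294 = 0.416040, i.e. 0.4160 to 4 decimal places.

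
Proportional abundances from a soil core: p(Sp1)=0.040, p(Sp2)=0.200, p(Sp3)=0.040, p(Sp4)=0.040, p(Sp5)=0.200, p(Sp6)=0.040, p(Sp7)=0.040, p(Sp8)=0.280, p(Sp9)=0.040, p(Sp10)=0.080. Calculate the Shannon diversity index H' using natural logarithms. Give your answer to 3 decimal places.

1.975

Each pᵢ ln pᵢ term (working shown to 5 dp, full precision carried): 0.04×(-3.21888)=-0.12876, 0.2×(-1.60944)=-0.32189, 0.04×(-3.21888)=-0.12876, 0.04×(-3.21888)=-0.12876, 0.2×(-1.60944)=-0.32189, 0.04×(-3.21888)=-0.12876, 0.04×(-3.21888)=-0.12876, 0.28×(-1.27297)=-0.35643, 0.04×(-3.21888)=-0.12876, 0.08×(-2.52573)=-0.20206.
Sum = -1.97479, so H' = 1.975.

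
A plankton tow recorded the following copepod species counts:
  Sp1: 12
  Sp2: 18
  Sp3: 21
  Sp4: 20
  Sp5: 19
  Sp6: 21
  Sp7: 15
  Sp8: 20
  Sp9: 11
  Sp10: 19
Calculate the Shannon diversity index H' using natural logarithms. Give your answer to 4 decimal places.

Total N = 12+18+21+20+19+21+15+20+11+19 = 176, so the proportions are 0.068182, 0.102273, 0.119318, 0.113636, 0.107955, 0.119318, 0.085227, 0.113636, 0.0625, 0.107955 (working shown to 6 dp, full precision carried).
Each pᵢ ln pᵢ term: 0.068182×(-2.685577)=-0.183108, 0.102273×(-2.280112)=-0.233193, 0.119318×(-2.125962)=-0.253666, 0.113636×(-2.174752)=-0.247131, 0.107955×(-2.226045)=-0.240312, 0.119318×(-2.125962)=-0.253666, 0.085227×(-2.462434)=-0.209867, 0.113636×(-2.174752)=-0.247131, 0.0625×(-2.772589)=-0.173287, 0.107955×(-2.226045)=-0.240312.
Sum = -2.281671, so H' = 2.2817.

2.2817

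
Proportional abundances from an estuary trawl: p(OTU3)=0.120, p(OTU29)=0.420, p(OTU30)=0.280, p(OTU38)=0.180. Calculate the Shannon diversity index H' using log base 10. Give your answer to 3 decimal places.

Each pᵢ log₁₀ pᵢ term (working shown to 5 dp, full precision carried): 0.12×(-0.92082)=-0.11050, 0.42×(-0.37675)=-0.15824, 0.28×(-0.55284)=-0.15480, 0.18×(-0.74473)=-0.13405.
Sum = -0.55758, so H' = 0.558.

0.558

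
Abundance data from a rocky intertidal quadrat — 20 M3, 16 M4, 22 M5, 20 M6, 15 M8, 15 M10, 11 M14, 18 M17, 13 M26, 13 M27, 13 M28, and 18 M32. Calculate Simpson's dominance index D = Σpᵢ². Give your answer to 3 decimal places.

Total N = 20+16+22+20+15+15+11+18+13+13+13+18 = 194, so the proportions are 0.10309, 0.08247, 0.1134, 0.10309, 0.07732, 0.07732, 0.0567, 0.09278, 0.06701, 0.06701, 0.06701, 0.09278 (working shown to 5 dp, full precision carried).
D = 0.10309² + 0.08247² + 0.1134² + 0.10309² + 0.07732² + 0.07732² + 0.0567² + 0.09278² + 0.06701² + 0.06701² + 0.06701² + 0.09278² = 0.01063 + 0.00680 + 0.01286 + 0.01063 + 0.00598 + 0.00598 + 0.00322 + 0.00861 + 0.00449 + 0.00449 + 0.00449 + 0.00861 = 0.08678.
To 3 decimal places, D = 0.087.

0.087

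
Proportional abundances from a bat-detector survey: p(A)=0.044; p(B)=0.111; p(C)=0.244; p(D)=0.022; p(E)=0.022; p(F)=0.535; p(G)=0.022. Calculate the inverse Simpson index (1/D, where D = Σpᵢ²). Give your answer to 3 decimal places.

D = 0.044² + 0.111² + 0.244² + 0.022² + 0.022² + 0.535² + 0.022² = 0.001936 + 0.012321 + 0.059536 + 0.000484 + 0.000484 + 0.286225 + 0.000484 = 0.361470 (working shown to 6 dp, full precision carried).
So 1/D = 2.76648, i.e. 2.766 to 3 decimal places.

2.766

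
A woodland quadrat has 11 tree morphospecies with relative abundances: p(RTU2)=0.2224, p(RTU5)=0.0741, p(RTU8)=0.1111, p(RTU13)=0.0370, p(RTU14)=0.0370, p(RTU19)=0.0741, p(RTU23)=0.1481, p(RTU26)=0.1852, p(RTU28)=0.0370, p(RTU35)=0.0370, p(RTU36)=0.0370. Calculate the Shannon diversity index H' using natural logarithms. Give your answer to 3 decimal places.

2.169

Each pᵢ ln pᵢ term (working shown to 5 dp, full precision carried): 0.2224×(-1.50328)=-0.33433, 0.0741×(-2.60234)=-0.19283, 0.1111×(-2.19732)=-0.24412, 0.037×(-3.29684)=-0.12198, 0.037×(-3.29684)=-0.12198, 0.0741×(-2.60234)=-0.19283, 0.1481×(-1.90987)=-0.28285, 0.1852×(-1.68632)=-0.31231, 0.037×(-3.29684)=-0.12198, 0.037×(-3.29684)=-0.12198, 0.037×(-3.29684)=-0.12198.
Sum = -2.16919, so H' = 2.169.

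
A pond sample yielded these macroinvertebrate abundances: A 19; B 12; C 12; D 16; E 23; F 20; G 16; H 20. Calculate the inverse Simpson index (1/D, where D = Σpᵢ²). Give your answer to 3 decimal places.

7.648

Total N = 19+12+12+16+23+20+16+20 = 138, so the proportions are 0.1376812, 0.0869565, 0.0869565, 0.115942, 0.1666667, 0.1449275, 0.115942, 0.1449275 (working shown to 7 dp, full precision carried).
D = 0.1376812² + 0.0869565² + 0.0869565² + 0.115942² + 0.1666667² + 0.1449275² + 0.115942² + 0.1449275² = 0.0189561 + 0.0075614 + 0.0075614 + 0.0134426 + 0.0277778 + 0.0210040 + 0.0134426 + 0.0210040 = 0.1307498.
So 1/D = 7.64819, i.e. 7.648 to 3 decimal places.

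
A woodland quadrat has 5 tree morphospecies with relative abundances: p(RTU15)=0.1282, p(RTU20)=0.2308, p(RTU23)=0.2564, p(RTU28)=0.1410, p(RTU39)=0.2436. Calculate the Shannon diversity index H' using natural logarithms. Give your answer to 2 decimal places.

Each pᵢ ln pᵢ term (working shown to 4 dp, full precision carried): 0.1282×(-2.0542)=-0.2633, 0.2308×(-1.4662)=-0.3384, 0.2564×(-1.3610)=-0.3490, 0.141×(-1.9590)=-0.2762, 0.2436×(-1.4122)=-0.3440.
Sum = -1.5709, so H' = 1.57.

1.57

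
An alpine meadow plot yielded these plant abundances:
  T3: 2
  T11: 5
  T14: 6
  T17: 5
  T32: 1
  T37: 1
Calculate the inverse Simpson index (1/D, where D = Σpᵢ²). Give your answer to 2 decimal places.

Total N = 2+5+6+5+1+1 = 20, so the proportions are 0.1, 0.25, 0.3, 0.25, 0.05, 0.05 (working shown to 6 dp, full precision carried).
D = 0.1² + 0.25² + 0.3² + 0.25² + 0.05² + 0.05² = 0.010000 + 0.062500 + 0.090000 + 0.062500 + 0.002500 + 0.002500 = 0.230000.
So 1/D = 4.3478, i.e. 4.35 to 2 decimal places.

4.35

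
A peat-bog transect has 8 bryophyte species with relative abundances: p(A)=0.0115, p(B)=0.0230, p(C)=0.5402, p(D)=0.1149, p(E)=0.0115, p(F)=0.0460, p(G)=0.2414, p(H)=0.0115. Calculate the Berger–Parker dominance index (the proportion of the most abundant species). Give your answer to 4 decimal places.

The largest proportion is 0.5402, i.e. d = 0.5402 to 4 decimal places.

0.5402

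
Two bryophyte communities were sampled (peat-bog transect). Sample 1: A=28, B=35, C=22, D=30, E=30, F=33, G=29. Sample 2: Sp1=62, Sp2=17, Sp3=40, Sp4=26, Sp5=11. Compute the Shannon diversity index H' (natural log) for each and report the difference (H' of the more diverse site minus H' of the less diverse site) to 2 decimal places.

0.49

Sample 1: N=207, proportions 0.1353, 0.1691, 0.1063, 0.1449, 0.1449, 0.1594, 0.1401, giving H' = 1.9373 (working shown to 4 dp, full precision carried).
Sample 2: N=156, proportions 0.3974, 0.109, 0.2564, 0.1667, 0.0705, giving H' = 1.4429.
Difference = |1.9373 − 1.4429| = 0.4944, i.e. 0.49 to 2 decimal places.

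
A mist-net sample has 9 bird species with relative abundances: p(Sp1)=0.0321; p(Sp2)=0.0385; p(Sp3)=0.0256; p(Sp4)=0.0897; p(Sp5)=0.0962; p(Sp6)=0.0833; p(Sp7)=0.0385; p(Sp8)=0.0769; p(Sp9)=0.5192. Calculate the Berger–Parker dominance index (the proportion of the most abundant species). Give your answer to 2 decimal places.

0.52

The largest proportion is 0.5192, i.e. d = 0.52 to 2 decimal places.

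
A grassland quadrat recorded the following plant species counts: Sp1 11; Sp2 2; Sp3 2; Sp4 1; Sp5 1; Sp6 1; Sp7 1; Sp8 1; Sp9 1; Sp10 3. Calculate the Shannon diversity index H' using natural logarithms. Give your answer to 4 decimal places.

1.8262

Total N = 11+2+2+1+1+1+1+1+1+3 = 24, so the proportions are 0.458333, 0.083333, 0.083333, 0.041667, 0.041667, 0.041667, 0.041667, 0.041667, 0.041667, 0.125 (working shown to 6 dp, full precision carried).
Each pᵢ ln pᵢ term: 0.458333×(-0.780159)=-0.357573, 0.083333×(-2.484907)=-0.207076, 0.083333×(-2.484907)=-0.207076, 0.041667×(-3.178054)=-0.132419, 0.041667×(-3.178054)=-0.132419, 0.041667×(-3.178054)=-0.132419, 0.041667×(-3.178054)=-0.132419, 0.041667×(-3.178054)=-0.132419, 0.041667×(-3.178054)=-0.132419, 0.125×(-2.079442)=-0.259930.
Sum = -1.826167, so H' = 1.8262.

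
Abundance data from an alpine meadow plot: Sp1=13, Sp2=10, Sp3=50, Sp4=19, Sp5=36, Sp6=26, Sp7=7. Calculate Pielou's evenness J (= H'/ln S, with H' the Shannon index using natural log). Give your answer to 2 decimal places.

0.90

Total N = 13+10+50+19+36+26+7 = 161, so the proportions are 0.0807, 0.0621, 0.3106, 0.118, 0.2236, 0.1615, 0.0435 (working shown to 4 dp, full precision carried).
H' = −Σ pᵢ ln pᵢ = −((-0.2032) + (-0.1726) + (-0.3632) + (-0.2522) + (-0.3349) + (-0.2944) + (-0.1363)) = 1.7568.
With S = 7 species, ln S = 1.9459, so J = 1.7568/1.9459 = 0.9028, i.e. 0.90 to 2 decimal places.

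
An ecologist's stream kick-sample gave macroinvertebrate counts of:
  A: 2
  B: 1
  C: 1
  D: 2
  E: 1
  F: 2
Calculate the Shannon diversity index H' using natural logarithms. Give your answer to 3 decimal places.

1.735

Total N = 2+1+1+2+1+2 = 9, so the proportions are 0.22222, 0.11111, 0.11111, 0.22222, 0.11111, 0.22222 (working shown to 5 dp, full precision carried).
Each pᵢ ln pᵢ term: 0.22222×(-1.50408)=-0.33424, 0.11111×(-2.19722)=-0.24414, 0.11111×(-2.19722)=-0.24414, 0.22222×(-1.50408)=-0.33424, 0.11111×(-2.19722)=-0.24414, 0.22222×(-1.50408)=-0.33424.
Sum = -1.73513, so H' = 1.735.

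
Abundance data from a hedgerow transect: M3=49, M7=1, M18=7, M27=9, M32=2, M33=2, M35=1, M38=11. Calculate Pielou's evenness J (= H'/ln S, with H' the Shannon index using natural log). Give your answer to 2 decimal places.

0.63

Total N = 49+1+7+9+2+2+1+11 = 82, so the proportions are 0.5976, 0.0122, 0.0854, 0.1098, 0.0244, 0.0244, 0.0122, 0.1341 (working shown to 4 dp, full precision carried).
H' = −Σ pᵢ ln pᵢ = −((-0.3077) + (-0.0537) + (-0.2101) + (-0.2425) + (-0.0906) + (-0.0906) + (-0.0537) + (-0.2695)) = 1.3184.
With S = 8 species, ln S = 2.0794, so J = 1.3184/2.0794 = 0.6340, i.e. 0.63 to 2 decimal places.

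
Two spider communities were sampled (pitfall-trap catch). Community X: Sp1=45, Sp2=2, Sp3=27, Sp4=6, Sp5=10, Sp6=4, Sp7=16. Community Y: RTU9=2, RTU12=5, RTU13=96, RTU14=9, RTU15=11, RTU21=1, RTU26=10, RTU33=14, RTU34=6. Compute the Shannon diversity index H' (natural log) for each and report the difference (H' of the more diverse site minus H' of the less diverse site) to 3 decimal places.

Community X: N=110, proportions 0.40909, 0.01818, 0.24545, 0.05455, 0.09091, 0.03636, 0.14545, giving H' = 1.56087 (working shown to 5 dp, full precision carried).
Community Y: N=154, proportions 0.01299, 0.03247, 0.62338, 0.05844, 0.07143, 0.00649, 0.06494, 0.09091, 0.03896, giving H' = 1.37146.
Difference = |1.56087 − 1.37146| = 0.18941, i.e. 0.189 to 3 decimal places.

0.189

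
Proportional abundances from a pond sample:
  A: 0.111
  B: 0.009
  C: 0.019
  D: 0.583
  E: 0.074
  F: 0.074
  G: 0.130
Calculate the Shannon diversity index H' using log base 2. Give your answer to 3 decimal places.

Each pᵢ log₂ pᵢ term (working shown to 5 dp, full precision carried): 0.111×(-3.17137)=-0.35202, 0.009×(-6.79586)=-0.06116, 0.019×(-5.71786)=-0.10864, 0.583×(-0.77843)=-0.45383, 0.074×(-3.75633)=-0.27797, 0.074×(-3.75633)=-0.27797, 0.13×(-2.94342)=-0.38264.
Sum = -1.91423, so H' = 1.914.

1.914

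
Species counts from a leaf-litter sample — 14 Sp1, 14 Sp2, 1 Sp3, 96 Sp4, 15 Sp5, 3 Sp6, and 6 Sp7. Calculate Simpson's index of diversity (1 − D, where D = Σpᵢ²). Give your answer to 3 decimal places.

0.555

Total N = 14+14+1+96+15+3+6 = 149, so the proportions are 0.09396, 0.09396, 0.00671, 0.6443, 0.10067, 0.02013, 0.04027 (working shown to 5 dp, full precision carried).
D = 0.09396² + 0.09396² + 0.00671² + 0.6443² + 0.10067² + 0.02013² + 0.04027² = 0.00883 + 0.00883 + 0.00005 + 0.41512 + 0.01013 + 0.00041 + 0.00162 = 0.44498.
So 1 − D = 0.55502, i.e. 0.555 to 3 decimal places.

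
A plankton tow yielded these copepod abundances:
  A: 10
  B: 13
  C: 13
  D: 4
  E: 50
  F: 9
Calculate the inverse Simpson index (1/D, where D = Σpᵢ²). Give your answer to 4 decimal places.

Total N = 10+13+13+4+50+9 = 99, so the proportions are 0.1010101, 0.13131313, 0.13131313, 0.04040404, 0.50505051, 0.09090909 (working shown to 8 dp, full precision carried).
D = 0.1010101² + 0.13131313² + 0.13131313² + 0.04040404² + 0.50505051² + 0.09090909² = 0.01020304 + 0.01724314 + 0.01724314 + 0.00163249 + 0.25507601 + 0.00826446 = 0.30966228.
So 1/D = 3.229325, i.e. 3.2293 to 4 decimal places.

3.2293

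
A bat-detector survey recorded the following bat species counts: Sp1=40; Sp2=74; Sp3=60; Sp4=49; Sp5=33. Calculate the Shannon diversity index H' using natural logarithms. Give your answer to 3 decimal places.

Total N = 40+74+60+49+33 = 256, so the proportions are 0.15625, 0.28906, 0.23438, 0.19141, 0.12891 (working shown to 5 dp, full precision carried).
Each pᵢ ln pᵢ term: 0.15625×(-1.85630)=-0.29005, 0.28906×(-1.24111)=-0.35876, 0.23438×(-1.45083)=-0.34004, 0.19141×(-1.65336)=-0.31646, 0.12891×(-2.04867)=-0.26409.
Sum = -1.56939, so H' = 1.569.

1.569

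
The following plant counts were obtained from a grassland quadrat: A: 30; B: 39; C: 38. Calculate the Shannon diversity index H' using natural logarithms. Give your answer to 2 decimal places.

1.09

Total N = 30+39+38 = 107, so the proportions are 0.2804, 0.3645, 0.3551 (working shown to 4 dp, full precision carried).
Each pᵢ ln pᵢ term: 0.2804×(-1.2716)=-0.3565, 0.3645×(-1.0093)=-0.3679, 0.3551×(-1.0352)=-0.3677.
Sum = -1.0921, so H' = 1.09.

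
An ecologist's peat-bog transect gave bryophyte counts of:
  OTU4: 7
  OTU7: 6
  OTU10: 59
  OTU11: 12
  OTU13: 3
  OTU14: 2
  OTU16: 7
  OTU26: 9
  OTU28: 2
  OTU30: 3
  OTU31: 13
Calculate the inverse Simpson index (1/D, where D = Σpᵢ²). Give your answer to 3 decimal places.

Total N = 7+6+59+12+3+2+7+9+2+3+13 = 123, so the proportions are 0.0569106, 0.0487805, 0.4796748, 0.097561, 0.0243902, 0.0162602, 0.0569106, 0.0731707, 0.0162602, 0.0243902, 0.1056911 (working shown to 7 dp, full precision carried).
D = 0.0569106² + 0.0487805² + 0.4796748² + 0.097561² + 0.0243902² + 0.0162602² + 0.0569106² + 0.0731707² + 0.0162602² + 0.0243902² + 0.1056911² = 0.0032388 + 0.0023795 + 0.2300879 + 0.0095181 + 0.0005949 + 0.0002644 + 0.0032388 + 0.0053540 + 0.0002644 + 0.0005949 + 0.0111706 = 0.2667063.
So 1/D = 3.74944, i.e. 3.749 to 3 decimal places.

3.749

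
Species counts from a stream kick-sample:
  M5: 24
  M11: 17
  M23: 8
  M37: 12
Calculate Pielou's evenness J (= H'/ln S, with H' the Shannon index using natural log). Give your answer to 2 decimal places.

Total N = 24+17+8+12 = 61, so the proportions are 0.3934, 0.2787, 0.1311, 0.1967 (working shown to 4 dp, full precision carried).
H' = −Σ pᵢ ln pᵢ = −((-0.3670) + (-0.3561) + (-0.2664) + (-0.3199)) = 1.3094.
With S = 4 species, ln S = 1.3863, so J = 1.3094/1.3863 = 0.9445, i.e. 0.94 to 2 decimal places.

0.94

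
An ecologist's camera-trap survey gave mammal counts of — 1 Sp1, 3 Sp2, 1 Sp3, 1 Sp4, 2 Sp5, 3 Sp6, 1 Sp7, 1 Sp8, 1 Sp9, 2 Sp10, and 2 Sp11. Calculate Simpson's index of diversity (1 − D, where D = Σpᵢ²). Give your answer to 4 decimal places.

Total N = 1+3+1+1+2+3+1+1+1+2+2 = 18, so the proportions are 0.055556, 0.166667, 0.055556, 0.055556, 0.111111, 0.166667, 0.055556, 0.055556, 0.055556, 0.111111, 0.111111 (working shown to 6 dp, full precision carried).
D = 0.055556² + 0.166667² + 0.055556² + 0.055556² + 0.111111² + 0.166667² + 0.055556² + 0.055556² + 0.055556² + 0.111111² + 0.111111² = 0.003086 + 0.027778 + 0.003086 + 0.003086 + 0.012346 + 0.027778 + 0.003086 + 0.003086 + 0.003086 + 0.012346 + 0.012346 = 0.111111.
So 1 − D = 0.888889, i.e. 0.8889 to 4 decimal places.

0.8889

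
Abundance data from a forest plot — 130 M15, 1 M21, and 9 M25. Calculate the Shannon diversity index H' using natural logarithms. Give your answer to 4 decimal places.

0.2805

Total N = 130+1+9 = 140, so the proportions are 0.928571, 0.007143, 0.064286 (working shown to 6 dp, full precision carried).
Each pᵢ ln pᵢ term: 0.928571×(-0.074108)=-0.068815, 0.007143×(-4.941642)=-0.035297, 0.064286×(-2.744418)=-0.176427.
Sum = -0.280539, so H' = 0.2805.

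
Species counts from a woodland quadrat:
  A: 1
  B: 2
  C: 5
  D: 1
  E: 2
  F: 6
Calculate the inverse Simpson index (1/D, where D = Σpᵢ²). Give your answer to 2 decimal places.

4.07

Total N = 1+2+5+1+2+6 = 17, so the proportions are 0.058824, 0.117647, 0.294118, 0.058824, 0.117647, 0.352941 (working shown to 6 dp, full precision carried).
D = 0.058824² + 0.117647² + 0.294118² + 0.058824² + 0.117647² + 0.352941² = 0.003460 + 0.013841 + 0.086505 + 0.003460 + 0.013841 + 0.124567 = 0.245675.
So 1/D = 4.0704, i.e. 4.07 to 2 decimal places.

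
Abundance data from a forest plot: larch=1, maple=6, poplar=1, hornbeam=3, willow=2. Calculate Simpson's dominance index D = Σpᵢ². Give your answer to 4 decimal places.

0.3018

Total N = 1+6+1+3+2 = 13, so the proportions are 0.076923, 0.461538, 0.076923, 0.230769, 0.153846 (working shown to 6 dp, full precision carried).
D = 0.076923² + 0.461538² + 0.076923² + 0.230769² + 0.153846² = 0.005917 + 0.213018 + 0.005917 + 0.053254 + 0.023669 = 0.301775.
To 4 decimal places, D = 0.3018.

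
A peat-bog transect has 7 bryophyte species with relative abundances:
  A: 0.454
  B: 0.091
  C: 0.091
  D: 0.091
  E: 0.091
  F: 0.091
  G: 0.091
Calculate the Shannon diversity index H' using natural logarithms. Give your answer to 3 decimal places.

1.667

Each pᵢ ln pᵢ term (working shown to 5 dp, full precision carried): 0.454×(-0.78966)=-0.35850, 0.091×(-2.39690)=-0.21812, 0.091×(-2.39690)=-0.21812, 0.091×(-2.39690)=-0.21812, 0.091×(-2.39690)=-0.21812, 0.091×(-2.39690)=-0.21812, 0.091×(-2.39690)=-0.21812.
Sum = -1.66721, so H' = 1.667.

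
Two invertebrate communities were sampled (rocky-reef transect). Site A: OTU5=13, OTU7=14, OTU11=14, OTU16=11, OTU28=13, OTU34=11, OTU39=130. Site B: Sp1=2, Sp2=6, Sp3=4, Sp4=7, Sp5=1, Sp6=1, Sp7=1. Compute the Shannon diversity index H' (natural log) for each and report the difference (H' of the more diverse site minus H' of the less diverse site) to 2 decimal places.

Site A: N=206, proportions 0.0631, 0.068, 0.068, 0.0534, 0.0631, 0.0534, 0.6311, giving H' = 1.3176 (working shown to 4 dp, full precision carried).
Site B: N=22, proportions 0.0909, 0.2727, 0.1818, 0.3182, 0.0455, 0.0455, 0.0455, giving H' = 1.6682.
Difference = |1.3176 − 1.6682| = 0.3506, i.e. 0.35 to 2 decimal places.

0.35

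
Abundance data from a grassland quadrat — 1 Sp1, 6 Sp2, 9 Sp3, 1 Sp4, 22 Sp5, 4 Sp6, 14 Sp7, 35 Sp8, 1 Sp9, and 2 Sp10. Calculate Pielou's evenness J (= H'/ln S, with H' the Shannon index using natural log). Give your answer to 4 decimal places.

0.7578

Total N = 1+6+9+1+22+4+14+35+1+2 = 95, so the proportions are 0.010526, 0.063158, 0.094737, 0.010526, 0.231579, 0.042105, 0.147368, 0.368421, 0.010526, 0.021053 (working shown to 6 dp, full precision carried).
H' = −Σ pᵢ ln pᵢ = −((-0.047936) + (-0.174450) + (-0.223262) + (-0.047936) + (-0.338762) + (-0.133372) + (-0.282184) + (-0.367879) + (-0.047936) + (-0.081279)) = 1.744993.
With S = 10 species, ln S = 2.302585, so J = 1.744993/2.302585 = 0.757841, i.e. 0.7578 to 4 decimal places.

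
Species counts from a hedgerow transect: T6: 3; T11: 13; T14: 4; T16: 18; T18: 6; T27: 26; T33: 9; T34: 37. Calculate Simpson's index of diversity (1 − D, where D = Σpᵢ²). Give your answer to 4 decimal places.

Total N = 3+13+4+18+6+26+9+37 = 116, so the proportions are 0.025862, 0.112069, 0.034483, 0.155172, 0.051724, 0.224138, 0.077586, 0.318966 (working shown to 6 dp, full precision carried).
D = 0.025862² + 0.112069² + 0.034483² + 0.155172² + 0.051724² + 0.224138² + 0.077586² + 0.318966² = 0.000669 + 0.012559 + 0.001189 + 0.024078 + 0.002675 + 0.050238 + 0.006020 + 0.101739 = 0.199168.
So 1 − D = 0.800832, i.e. 0.8008 to 4 decimal places.

0.8008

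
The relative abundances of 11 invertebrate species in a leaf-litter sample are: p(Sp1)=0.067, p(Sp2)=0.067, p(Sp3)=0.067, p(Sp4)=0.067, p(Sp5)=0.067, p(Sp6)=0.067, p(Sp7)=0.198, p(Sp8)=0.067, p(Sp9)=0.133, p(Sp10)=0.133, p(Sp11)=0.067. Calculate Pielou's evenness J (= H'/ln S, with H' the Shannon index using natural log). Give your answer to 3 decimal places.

H' = −Σ pᵢ ln pᵢ = −((-0.18111) + (-0.18111) + (-0.18111) + (-0.18111) + (-0.18111) + (-0.18111) + (-0.32066) + (-0.18111) + (-0.26832) + (-0.26832) + (-0.18111)) = 2.30613 (working shown to 5 dp, full precision carried).
With S = 11 species, ln S = 2.39790, so J = 2.30613/2.39790 = 0.96173, i.e. 0.962 to 3 decimal places.

0.962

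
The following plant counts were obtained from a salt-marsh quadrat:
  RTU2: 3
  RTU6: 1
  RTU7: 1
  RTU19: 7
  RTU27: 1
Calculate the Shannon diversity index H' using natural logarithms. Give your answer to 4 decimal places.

1.2636

Total N = 3+1+1+7+1 = 13, so the proportions are 0.230769, 0.076923, 0.076923, 0.538462, 0.076923 (working shown to 6 dp, full precision carried).
Each pᵢ ln pᵢ term: 0.230769×(-1.466337)=-0.338385, 0.076923×(-2.564949)=-0.197304, 0.076923×(-2.564949)=-0.197304, 0.538462×(-0.619039)=-0.333329, 0.076923×(-2.564949)=-0.197304.
Sum = -1.263626, so H' = 1.2636.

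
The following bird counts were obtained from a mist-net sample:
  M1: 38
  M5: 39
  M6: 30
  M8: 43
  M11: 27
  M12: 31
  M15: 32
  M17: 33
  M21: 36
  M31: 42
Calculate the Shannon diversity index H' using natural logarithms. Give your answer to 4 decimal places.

2.2921

Total N = 38+39+30+43+27+31+32+33+36+42 = 351, so the proportions are 0.108262, 0.111111, 0.08547, 0.122507, 0.076923, 0.088319, 0.091168, 0.094017, 0.102564, 0.119658 (working shown to 6 dp, full precision carried).
Each pᵢ ln pᵢ term: 0.108262×(-2.223200)=-0.240688, 0.111111×(-2.197225)=-0.244136, 0.08547×(-2.459589)=-0.210221, 0.122507×(-2.099586)=-0.257214, 0.076923×(-2.564949)=-0.197304, 0.088319×(-2.426799)=-0.214333, 0.091168×(-2.395050)=-0.218352, 0.094017×(-2.364279)=-0.222283, 0.102564×(-2.277267)=-0.233566, 0.119658×(-2.123117)=-0.254048.
Sum = -2.292145, so H' = 2.2921.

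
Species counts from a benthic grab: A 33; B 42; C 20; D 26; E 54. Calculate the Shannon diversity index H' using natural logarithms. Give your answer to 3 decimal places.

Total N = 33+42+20+26+54 = 175, so the proportions are 0.18857, 0.24, 0.11429, 0.14857, 0.30857 (working shown to 5 dp, full precision carried).
Each pᵢ ln pᵢ term: 0.18857×(-1.66828)=-0.31459, 0.24×(-1.42712)=-0.34251, 0.11429×(-2.16905)=-0.24789, 0.14857×(-1.90669)=-0.28328, 0.30857×(-1.17580)=-0.36282.
Sum = -1.55109, so H' = 1.551.

1.551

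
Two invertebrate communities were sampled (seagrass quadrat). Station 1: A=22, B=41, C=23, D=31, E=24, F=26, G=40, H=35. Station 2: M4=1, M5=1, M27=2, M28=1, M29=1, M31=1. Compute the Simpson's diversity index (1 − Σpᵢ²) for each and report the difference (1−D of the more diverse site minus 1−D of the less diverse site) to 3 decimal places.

Station 1: N=242, proportions 0.0909091, 0.1694215, 0.0950413, 0.1280992, 0.0991736, 0.107438, 0.1652893, 0.1446281, giving 1−D = 0.8679735 (working shown to 7 dp, full precision carried).
Station 2: N=7, proportions 0.1428571, 0.1428571, 0.2857143, 0.1428571, 0.1428571, 0.1428571, giving 1−D = 0.8163265.
Difference = |0.8679735 − 0.8163265| = 0.0516470, i.e. 0.052 to 3 decimal places.

0.052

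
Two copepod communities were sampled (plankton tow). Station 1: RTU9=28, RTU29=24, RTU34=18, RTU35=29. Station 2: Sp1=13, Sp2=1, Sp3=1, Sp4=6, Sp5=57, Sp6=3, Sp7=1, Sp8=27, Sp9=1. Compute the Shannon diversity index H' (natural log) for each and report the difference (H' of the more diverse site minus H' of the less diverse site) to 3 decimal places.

Station 1: N=99, proportions 0.28283, 0.24242, 0.18182, 0.29293, giving H' = 1.37034 (working shown to 5 dp, full precision carried).
Station 2: N=110, proportions 0.11818, 0.00909, 0.00909, 0.05455, 0.51818, 0.02727, 0.00909, 0.24545, 0.00909, giving H' = 1.36564.
Difference = |1.37034 − 1.36564| = 0.00470, i.e. 0.005 to 3 decimal places.

0.005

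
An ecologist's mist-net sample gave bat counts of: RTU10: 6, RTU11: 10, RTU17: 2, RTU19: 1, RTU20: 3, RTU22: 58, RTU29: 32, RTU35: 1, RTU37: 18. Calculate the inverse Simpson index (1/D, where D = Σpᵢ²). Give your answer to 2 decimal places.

Total N = 6+10+2+1+3+58+32+1+18 = 131, so the proportions are 0.045802, 0.076336, 0.015267, 0.007634, 0.022901, 0.442748, 0.244275, 0.007634, 0.137405 (working shown to 6 dp, full precision carried).
D = 0.045802² + 0.076336² + 0.015267² + 0.007634² + 0.022901² + 0.442748² + 0.244275² + 0.007634² + 0.137405² = 0.002098 + 0.005827 + 0.000233 + 0.000058 + 0.000524 + 0.196026 + 0.059670 + 0.000058 + 0.018880 = 0.283375.
So 1/D = 3.5289, i.e. 3.53 to 2 decimal places.

3.53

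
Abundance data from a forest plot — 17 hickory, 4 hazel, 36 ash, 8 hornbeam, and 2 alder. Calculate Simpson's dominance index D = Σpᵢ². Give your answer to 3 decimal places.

0.372

Total N = 17+4+36+8+2 = 67, so the proportions are 0.25373, 0.0597, 0.53731, 0.1194, 0.02985 (working shown to 5 dp, full precision carried).
D = 0.25373² + 0.0597² + 0.53731² + 0.1194² + 0.02985² = 0.06438 + 0.00356 + 0.28871 + 0.01426 + 0.00089 = 0.37180.
To 3 decimal places, D = 0.372.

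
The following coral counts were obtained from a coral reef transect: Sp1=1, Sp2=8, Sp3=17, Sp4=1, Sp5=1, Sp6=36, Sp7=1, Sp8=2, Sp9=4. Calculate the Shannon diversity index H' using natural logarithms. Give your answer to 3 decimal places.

Total N = 1+8+17+1+1+36+1+2+4 = 71, so the proportions are 0.01408, 0.11268, 0.23944, 0.01408, 0.01408, 0.50704, 0.01408, 0.02817, 0.05634 (working shown to 5 dp, full precision carried).
Each pᵢ ln pᵢ term: 0.01408×(-4.26268)=-0.06004, 0.11268×(-2.18324)=-0.24600, 0.23944×(-1.42947)=-0.34227, 0.01408×(-4.26268)=-0.06004, 0.01408×(-4.26268)=-0.06004, 0.50704×(-0.67916)=-0.34436, 0.01408×(-4.26268)=-0.06004, 0.02817×(-3.56953)=-0.10055, 0.05634×(-2.87639)=-0.16205.
Sum = -1.43538, so H' = 1.435.

1.435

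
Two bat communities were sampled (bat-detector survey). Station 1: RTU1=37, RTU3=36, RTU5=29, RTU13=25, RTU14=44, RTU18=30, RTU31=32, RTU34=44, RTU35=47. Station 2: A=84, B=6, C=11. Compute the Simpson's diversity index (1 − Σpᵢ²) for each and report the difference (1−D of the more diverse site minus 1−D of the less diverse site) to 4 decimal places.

0.5915

Station 1: N=324, proportions 0.11419753, 0.11111111, 0.08950617, 0.07716049, 0.13580247, 0.09259259, 0.09876543, 0.13580247, 0.14506173, giving 1−D = 0.88439262 (working shown to 8 dp, full precision carried).
Station 2: N=101, proportions 0.83168317, 0.05940594, 0.10891089, giving 1−D = 0.29291246.
Difference = |0.88439262 − 0.29291246| = 0.59148016, i.e. 0.5915 to 4 decimal places.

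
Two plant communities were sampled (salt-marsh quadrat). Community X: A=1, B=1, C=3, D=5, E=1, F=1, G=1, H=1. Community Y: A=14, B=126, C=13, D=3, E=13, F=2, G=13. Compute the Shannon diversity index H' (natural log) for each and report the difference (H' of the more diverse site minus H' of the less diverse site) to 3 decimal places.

Community X: N=14, proportions 0.07143, 0.07143, 0.21429, 0.35714, 0.07143, 0.07143, 0.07143, 0.07143, giving H' = 1.82884 (working shown to 5 dp, full precision carried).
Community Y: N=184, proportions 0.07609, 0.68478, 0.07065, 0.0163, 0.07065, 0.01087, 0.07065, giving H' = 1.13323.
Difference = |1.82884 − 1.13323| = 0.69561, i.e. 0.696 to 3 decimal places.

0.696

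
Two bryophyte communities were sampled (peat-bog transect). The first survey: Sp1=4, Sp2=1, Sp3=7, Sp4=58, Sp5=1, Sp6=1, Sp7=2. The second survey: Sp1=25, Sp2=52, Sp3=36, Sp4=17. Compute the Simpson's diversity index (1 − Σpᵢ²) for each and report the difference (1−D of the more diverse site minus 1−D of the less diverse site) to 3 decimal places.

The first survey: N=74, proportions 0.05405, 0.01351, 0.09459, 0.78378, 0.01351, 0.01351, 0.02703, giving 1−D = 0.37253 (working shown to 5 dp, full precision carried).
The second survey: N=130, proportions 0.19231, 0.4, 0.27692, 0.13077, giving 1−D = 0.70923.
Difference = |0.37253 − 0.70923| = 0.33670, i.e. 0.337 to 3 decimal places.

0.337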